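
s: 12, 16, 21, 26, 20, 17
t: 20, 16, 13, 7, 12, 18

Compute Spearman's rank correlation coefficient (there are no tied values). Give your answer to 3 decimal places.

-0.886

Rank s: 1, 2, 5, 6, 4, 3
Rank t: 6, 4, 3, 1, 2, 5
d = rank(s) − rank(t): -5, -2, 2, 5, 2, -2; Σd² = 66
ρ = 1 − 6Σd² / [n(n²−1)] = 1 − 6×66 / (6×35) = 1 − 396/210 ≈ -0.886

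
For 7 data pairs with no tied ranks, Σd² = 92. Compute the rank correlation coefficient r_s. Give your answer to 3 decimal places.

ρ = 1 − 6Σd² / [n(n²−1)] = 1 − 6×92 / (7×48)
  = 1 − 552/336 = 1 − 1.6429 ≈ -0.643

-0.643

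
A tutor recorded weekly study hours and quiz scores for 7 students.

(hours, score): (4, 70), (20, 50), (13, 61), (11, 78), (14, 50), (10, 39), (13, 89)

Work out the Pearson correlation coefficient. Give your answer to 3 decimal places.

n = 7, Σx = 85, Σy = 437, Σx² = 1171, Σy² = 29147, Σxy = 5178
nΣxy − ΣxΣy = 36246 − 37145 = -899
nΣx² − (Σx)² = 8197 − 7225 = 972; nΣy² − (Σy)² = 204029 − 190969 = 13060
r = -899 / √(972 × 13060) = -899 / 3562.9089 ≈ -0.252

-0.252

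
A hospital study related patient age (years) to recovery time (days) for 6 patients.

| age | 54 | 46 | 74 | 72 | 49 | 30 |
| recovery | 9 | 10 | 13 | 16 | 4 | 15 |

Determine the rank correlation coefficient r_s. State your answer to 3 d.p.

Rank age: 4, 2, 6, 5, 3, 1
Rank recovery: 2, 3, 4, 6, 1, 5
d = rank(age) − rank(recovery): 2, -1, 2, -1, 2, -4; Σd² = 30
ρ = 1 − 6Σd² / [n(n²−1)] = 1 − 6×30 / (6×35) = 1 − 180/210 ≈ 0.143

0.143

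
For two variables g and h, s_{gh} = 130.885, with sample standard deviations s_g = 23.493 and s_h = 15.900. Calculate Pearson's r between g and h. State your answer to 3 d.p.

0.350

r = Cov(g,h) / (s_g · s_h) = 130.885 / (23.493 × 15.900)
  = 130.885 / 373.5387 ≈ 0.350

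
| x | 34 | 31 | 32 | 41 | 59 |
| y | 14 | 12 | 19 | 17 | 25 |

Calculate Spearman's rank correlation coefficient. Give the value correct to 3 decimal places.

0.700

Rank x: 3, 1, 2, 4, 5
Rank y: 2, 1, 4, 3, 5
d = rank(x) − rank(y): 1, 0, -2, 1, 0; Σd² = 6
ρ = 1 − 6Σd² / [n(n²−1)] = 1 − 6×6 / (5×24) = 1 − 36/120 ≈ 0.700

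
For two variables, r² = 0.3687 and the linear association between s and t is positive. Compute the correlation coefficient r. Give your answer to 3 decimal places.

|r| = √0.3687 = 0.607
The association is positive, so r = 0.607.

0.607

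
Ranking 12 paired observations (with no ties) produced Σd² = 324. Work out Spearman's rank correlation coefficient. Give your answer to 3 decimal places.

-0.133

ρ = 1 − 6Σd² / [n(n²−1)] = 1 − 6×324 / (12×143)
  = 1 − 1944/1716 = 1 − 1.1329 ≈ -0.133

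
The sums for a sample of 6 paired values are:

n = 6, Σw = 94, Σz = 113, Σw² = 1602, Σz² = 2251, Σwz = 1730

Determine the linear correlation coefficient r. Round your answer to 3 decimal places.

r = (nΣwz − ΣwΣz) / √[(nΣw² − (Σw)²)(nΣz² − (Σz)²)]
Numerator: 6×1730 − 94×113 = -242
Denominator: √[(9612 − 8836)(13506 − 12769)] = √[776 × 737] = 756.2486
r = -242 / 756.2486 ≈ -0.320

-0.320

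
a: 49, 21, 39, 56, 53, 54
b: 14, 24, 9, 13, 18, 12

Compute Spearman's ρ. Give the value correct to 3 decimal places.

Rank a: 3, 1, 2, 6, 4, 5
Rank b: 4, 6, 1, 3, 5, 2
d = rank(a) − rank(b): -1, -5, 1, 3, -1, 3; Σd² = 46
ρ = 1 − 6Σd² / [n(n²−1)] = 1 − 6×46 / (6×35) = 1 − 276/210 ≈ -0.314

-0.314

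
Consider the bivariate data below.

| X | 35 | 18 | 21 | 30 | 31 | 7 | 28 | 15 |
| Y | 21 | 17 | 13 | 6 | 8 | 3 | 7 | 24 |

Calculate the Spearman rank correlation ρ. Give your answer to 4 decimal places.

0.0952

Rank X: 8, 3, 4, 6, 7, 1, 5, 2
Rank Y: 7, 6, 5, 2, 4, 1, 3, 8
d = rank(X) − rank(Y): 1, -3, -1, 4, 3, 0, 2, -6; Σd² = 76
ρ = 1 − 6Σd² / [n(n²−1)] = 1 − 6×76 / (8×63) = 1 − 456/504 ≈ 0.0952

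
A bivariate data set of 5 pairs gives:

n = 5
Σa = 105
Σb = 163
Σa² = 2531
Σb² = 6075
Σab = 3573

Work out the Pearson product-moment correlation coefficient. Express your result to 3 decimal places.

r = (nΣab − ΣaΣb) / √[(nΣa² − (Σa)²)(nΣb² − (Σb)²)]
Numerator: 5×3573 − 105×163 = 750
Denominator: √[(12655 − 11025)(30375 − 26569)] = √[1630 × 3806] = 2490.7388
r = 750 / 2490.7388 ≈ 0.301

0.301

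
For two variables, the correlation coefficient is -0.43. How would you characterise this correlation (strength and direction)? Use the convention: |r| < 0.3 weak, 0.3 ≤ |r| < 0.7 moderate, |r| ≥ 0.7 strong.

moderate negative

r = -0.43 < 0 so the relationship is negative.
|r| = 0.43, which falls in the moderate range.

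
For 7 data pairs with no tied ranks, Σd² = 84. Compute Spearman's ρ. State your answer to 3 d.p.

-0.500

ρ = 1 − 6Σd² / [n(n²−1)] = 1 − 6×84 / (7×48)
  = 1 − 504/336 = 1 − 1.5000 ≈ -0.500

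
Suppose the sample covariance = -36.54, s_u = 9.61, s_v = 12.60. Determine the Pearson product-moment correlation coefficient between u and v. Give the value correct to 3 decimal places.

-0.302

r = Cov(u,v) / (s_u · s_v) = -36.54 / (9.61 × 12.60)
  = -36.54 / 121.0860 ≈ -0.302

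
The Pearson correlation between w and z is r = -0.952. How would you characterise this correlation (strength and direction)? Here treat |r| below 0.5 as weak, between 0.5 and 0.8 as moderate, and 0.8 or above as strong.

r = -0.952 < 0 so the relationship is negative.
|r| = 0.952, which falls in the strong range.

strong negative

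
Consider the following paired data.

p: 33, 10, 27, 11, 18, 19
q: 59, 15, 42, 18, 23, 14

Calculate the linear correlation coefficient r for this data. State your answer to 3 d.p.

n = 6, Σp = 118, Σq = 171, Σp² = 2724, Σq² = 6519, Σpq = 4109
nΣpq − ΣpΣq = 24654 − 20178 = 4476
nΣp² − (Σp)² = 16344 − 13924 = 2420; nΣq² − (Σq)² = 39114 − 29241 = 9873
r = 4476 / √(2420 × 9873) = 4476 / 4888.0119 ≈ 0.916

0.916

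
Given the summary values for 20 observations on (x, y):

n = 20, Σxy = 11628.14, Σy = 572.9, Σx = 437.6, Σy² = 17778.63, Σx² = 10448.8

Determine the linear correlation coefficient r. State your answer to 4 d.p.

-0.8294

r = (nΣxy − ΣxΣy) / √[(nΣx² − (Σx)²)(nΣy² − (Σy)²)]
Numerator: 20×11628.14 − 437.6×572.9 = -18138.24
Denominator: √[(208976 − 191493.76)(355572.6 − 328214.41)] = √[17482.24 × 27358.19] = 21869.6695
r = -18138.24 / 21869.6695 ≈ -0.8294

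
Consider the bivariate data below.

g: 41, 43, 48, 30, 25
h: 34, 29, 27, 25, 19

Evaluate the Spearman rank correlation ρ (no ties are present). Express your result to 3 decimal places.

Rank g: 3, 4, 5, 2, 1
Rank h: 5, 4, 3, 2, 1
d = rank(g) − rank(h): -2, 0, 2, 0, 0; Σd² = 8
ρ = 1 − 6Σd² / [n(n²−1)] = 1 − 6×8 / (5×24) = 1 − 48/120 ≈ 0.600

0.600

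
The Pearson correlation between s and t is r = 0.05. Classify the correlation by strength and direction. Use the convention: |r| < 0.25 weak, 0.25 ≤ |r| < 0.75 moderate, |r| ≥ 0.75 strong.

weak positive

r = 0.05 > 0 so the relationship is positive.
|r| = 0.05, which falls in the weak range.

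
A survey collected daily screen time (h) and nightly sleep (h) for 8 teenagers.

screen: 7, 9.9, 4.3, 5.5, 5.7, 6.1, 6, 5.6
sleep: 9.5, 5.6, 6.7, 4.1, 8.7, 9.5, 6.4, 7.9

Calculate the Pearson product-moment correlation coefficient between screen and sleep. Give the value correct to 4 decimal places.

-0.1005

n = 8, Σx = 50.1, Σy = 58.4, Σx² = 332.81, Σy² = 452.62, Σxy = 363.48
nΣxy − ΣxΣy = 2907.84 − 2925.84 = -18
nΣx² − (Σx)² = 2662.48 − 2510.01 = 152.47; nΣy² − (Σy)² = 3620.96 − 3410.56 = 210.4
r = -18 / √(152.47 × 210.4) = -18 / 179.1080 ≈ -0.1005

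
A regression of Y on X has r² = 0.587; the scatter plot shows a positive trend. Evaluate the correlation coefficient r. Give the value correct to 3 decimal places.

0.766

|r| = √0.587 = 0.766
The association is positive, so r = 0.766.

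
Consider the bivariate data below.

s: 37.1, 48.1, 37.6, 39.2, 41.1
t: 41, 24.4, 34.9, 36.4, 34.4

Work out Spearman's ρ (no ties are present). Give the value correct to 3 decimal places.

-0.900

Rank s: 1, 5, 2, 3, 4
Rank t: 5, 1, 3, 4, 2
d = rank(s) − rank(t): -4, 4, -1, -1, 2; Σd² = 38
ρ = 1 − 6Σd² / [n(n²−1)] = 1 − 6×38 / (5×24) = 1 − 228/120 ≈ -0.900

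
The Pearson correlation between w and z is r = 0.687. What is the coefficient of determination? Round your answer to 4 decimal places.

r² = (0.687)² = 0.4720

0.4720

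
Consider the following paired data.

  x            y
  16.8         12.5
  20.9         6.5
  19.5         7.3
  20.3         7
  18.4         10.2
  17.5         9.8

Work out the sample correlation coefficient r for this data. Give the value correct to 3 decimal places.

-0.950

n = 6, Σx = 113.4, Σy = 53.3, Σx² = 2156.2, Σy² = 500.87, Σxy = 989.48
nΣxy − ΣxΣy = 5936.88 − 6044.22 = -107.34
nΣx² − (Σx)² = 12937.2 − 12859.56 = 77.64; nΣy² − (Σy)² = 3005.22 − 2840.89 = 164.33
r = -107.34 / √(77.64 × 164.33) = -107.34 / 112.9539 ≈ -0.950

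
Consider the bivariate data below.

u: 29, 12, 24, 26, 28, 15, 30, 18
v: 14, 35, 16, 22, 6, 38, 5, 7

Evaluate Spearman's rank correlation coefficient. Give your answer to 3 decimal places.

Rank u: 7, 1, 4, 5, 6, 2, 8, 3
Rank v: 4, 7, 5, 6, 2, 8, 1, 3
d = rank(u) − rank(v): 3, -6, -1, -1, 4, -6, 7, 0; Σd² = 148
ρ = 1 − 6Σd² / [n(n²−1)] = 1 − 6×148 / (8×63) = 1 − 888/504 ≈ -0.762

-0.762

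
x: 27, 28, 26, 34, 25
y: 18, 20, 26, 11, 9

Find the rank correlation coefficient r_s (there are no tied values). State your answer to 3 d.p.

Rank x: 3, 4, 2, 5, 1
Rank y: 3, 4, 5, 2, 1
d = rank(x) − rank(y): 0, 0, -3, 3, 0; Σd² = 18
ρ = 1 − 6Σd² / [n(n²−1)] = 1 − 6×18 / (5×24) = 1 − 108/120 ≈ 0.100

0.100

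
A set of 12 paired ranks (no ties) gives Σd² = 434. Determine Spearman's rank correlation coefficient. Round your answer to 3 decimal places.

ρ = 1 − 6Σd² / [n(n²−1)] = 1 − 6×434 / (12×143)
  = 1 − 2604/1716 = 1 − 1.5175 ≈ -0.517

-0.517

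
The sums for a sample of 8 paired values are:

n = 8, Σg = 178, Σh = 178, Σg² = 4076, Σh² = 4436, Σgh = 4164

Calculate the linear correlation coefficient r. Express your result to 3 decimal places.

0.868

r = (nΣgh − ΣgΣh) / √[(nΣg² − (Σg)²)(nΣh² − (Σh)²)]
Numerator: 8×4164 − 178×178 = 1628
Denominator: √[(32608 − 31684)(35488 − 31684)] = √[924 × 3804] = 1874.8056
r = 1628 / 1874.8056 ≈ 0.868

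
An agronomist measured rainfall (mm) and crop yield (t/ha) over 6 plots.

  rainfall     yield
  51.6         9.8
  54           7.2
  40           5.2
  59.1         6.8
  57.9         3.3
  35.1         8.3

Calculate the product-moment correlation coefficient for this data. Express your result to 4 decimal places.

-0.2455

n = 6, Σx = 297.7, Σy = 40.6, Σx² = 15255.79, Σy² = 300.94, Σxy = 1986.76
nΣxy − ΣxΣy = 11920.56 − 12086.62 = -166.06
nΣx² − (Σx)² = 91534.74 − 88625.29 = 2909.45; nΣy² − (Σy)² = 1805.64 − 1648.36 = 157.28
r = -166.06 / √(2909.45 × 157.28) = -166.06 / 676.4601 ≈ -0.2455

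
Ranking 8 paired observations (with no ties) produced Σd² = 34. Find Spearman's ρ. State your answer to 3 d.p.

0.595

ρ = 1 − 6Σd² / [n(n²−1)] = 1 − 6×34 / (8×63)
  = 1 − 204/504 = 1 − 0.4048 ≈ 0.595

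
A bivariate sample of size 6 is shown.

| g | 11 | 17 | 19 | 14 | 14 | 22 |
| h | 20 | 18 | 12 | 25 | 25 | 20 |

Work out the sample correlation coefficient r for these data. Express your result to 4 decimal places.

n = 6, Σg = 97, Σh = 120, Σg² = 1647, Σh² = 2518, Σgh = 1894
nΣgh − ΣgΣh = 11364 − 11640 = -276
nΣg² − (Σg)² = 9882 − 9409 = 473; nΣh² − (Σh)² = 15108 − 14400 = 708
r = -276 / √(473 × 708) = -276 / 578.6916 ≈ -0.4769

-0.4769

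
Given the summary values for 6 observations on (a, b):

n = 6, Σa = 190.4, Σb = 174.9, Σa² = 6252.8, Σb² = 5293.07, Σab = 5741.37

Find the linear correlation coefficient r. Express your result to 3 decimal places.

0.944

r = (nΣab − ΣaΣb) / √[(nΣa² − (Σa)²)(nΣb² − (Σb)²)]
Numerator: 6×5741.37 − 190.4×174.9 = 1147.26
Denominator: √[(37516.8 − 36252.16)(31758.42 − 30590.01)] = √[1264.64 × 1168.41] = 1215.5731
r = 1147.26 / 1215.5731 ≈ 0.944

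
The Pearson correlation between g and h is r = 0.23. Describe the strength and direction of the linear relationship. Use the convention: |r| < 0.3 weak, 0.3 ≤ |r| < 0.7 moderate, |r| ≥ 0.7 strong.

weak positive

r = 0.23 > 0 so the relationship is positive.
|r| = 0.23, which falls in the weak range.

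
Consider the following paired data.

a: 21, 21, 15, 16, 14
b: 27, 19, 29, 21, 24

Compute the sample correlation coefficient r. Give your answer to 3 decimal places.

n = 5, Σa = 87, Σb = 120, Σa² = 1559, Σb² = 2948, Σab = 2073
nΣab − ΣaΣb = 10365 − 10440 = -75
nΣa² − (Σa)² = 7795 − 7569 = 226; nΣb² − (Σb)² = 14740 − 14400 = 340
r = -75 / √(226 × 340) = -75 / 277.2003 ≈ -0.271

-0.271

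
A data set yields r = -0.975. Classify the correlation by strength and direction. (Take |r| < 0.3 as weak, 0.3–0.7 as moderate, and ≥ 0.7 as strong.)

strong negative

r = -0.975 < 0 so the relationship is negative.
|r| = 0.975, which falls in the strong range.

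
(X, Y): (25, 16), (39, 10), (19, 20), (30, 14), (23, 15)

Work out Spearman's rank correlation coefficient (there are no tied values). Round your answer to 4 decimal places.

-0.9000

Rank X: 3, 5, 1, 4, 2
Rank Y: 4, 1, 5, 2, 3
d = rank(X) − rank(Y): -1, 4, -4, 2, -1; Σd² = 38
ρ = 1 − 6Σd² / [n(n²−1)] = 1 − 6×38 / (5×24) = 1 − 228/120 ≈ -0.9000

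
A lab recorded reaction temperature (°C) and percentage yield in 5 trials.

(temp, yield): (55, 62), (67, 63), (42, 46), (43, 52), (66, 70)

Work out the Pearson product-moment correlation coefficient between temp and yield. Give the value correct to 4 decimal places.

0.9199

n = 5, Σx = 273, Σy = 293, Σx² = 15483, Σy² = 17533, Σxy = 16419
nΣxy − ΣxΣy = 82095 − 79989 = 2106
nΣx² − (Σx)² = 77415 − 74529 = 2886; nΣy² − (Σy)² = 87665 − 85849 = 1816
r = 2106 / √(2886 × 1816) = 2106 / 2289.3178 ≈ 0.9199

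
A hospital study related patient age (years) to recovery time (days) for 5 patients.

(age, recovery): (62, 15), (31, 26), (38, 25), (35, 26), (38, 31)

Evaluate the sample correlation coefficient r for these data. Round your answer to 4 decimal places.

-0.8555

n = 5, Σx = 204, Σy = 123, Σx² = 8918, Σy² = 3163, Σxy = 4774
nΣxy − ΣxΣy = 23870 − 25092 = -1222
nΣx² − (Σx)² = 44590 − 41616 = 2974; nΣy² − (Σy)² = 15815 − 15129 = 686
r = -1222 / √(2974 × 686) = -1222 / 1428.3431 ≈ -0.8555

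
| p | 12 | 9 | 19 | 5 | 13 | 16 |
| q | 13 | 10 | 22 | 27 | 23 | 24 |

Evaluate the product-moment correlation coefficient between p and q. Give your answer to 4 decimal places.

n = 6, Σp = 74, Σq = 119, Σp² = 1036, Σq² = 2587, Σpq = 1482
nΣpq − ΣpΣq = 8892 − 8806 = 86
nΣp² − (Σp)² = 6216 − 5476 = 740; nΣq² − (Σq)² = 15522 − 14161 = 1361
r = 86 / √(740 × 1361) = 86 / 1003.5637 ≈ 0.0857

0.0857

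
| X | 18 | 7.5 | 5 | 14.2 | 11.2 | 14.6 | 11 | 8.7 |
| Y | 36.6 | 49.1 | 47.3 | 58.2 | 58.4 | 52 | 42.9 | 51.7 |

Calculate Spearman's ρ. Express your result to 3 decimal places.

Rank X: 8, 2, 1, 6, 5, 7, 4, 3
Rank Y: 1, 4, 3, 7, 8, 6, 2, 5
d = rank(X) − rank(Y): 7, -2, -2, -1, -3, 1, 2, -2; Σd² = 76
ρ = 1 − 6Σd² / [n(n²−1)] = 1 − 6×76 / (8×63) = 1 − 456/504 ≈ 0.095

0.095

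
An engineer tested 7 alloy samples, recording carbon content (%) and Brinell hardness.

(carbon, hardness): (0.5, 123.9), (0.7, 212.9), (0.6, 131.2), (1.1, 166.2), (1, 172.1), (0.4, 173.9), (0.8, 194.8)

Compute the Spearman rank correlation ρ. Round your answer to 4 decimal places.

0.1429

Rank carbon: 2, 4, 3, 7, 6, 1, 5
Rank hardness: 1, 7, 2, 3, 4, 5, 6
d = rank(carbon) − rank(hardness): 1, -3, 1, 4, 2, -4, -1; Σd² = 48
ρ = 1 − 6Σd² / [n(n²−1)] = 1 − 6×48 / (7×48) = 1 − 288/336 ≈ 0.1429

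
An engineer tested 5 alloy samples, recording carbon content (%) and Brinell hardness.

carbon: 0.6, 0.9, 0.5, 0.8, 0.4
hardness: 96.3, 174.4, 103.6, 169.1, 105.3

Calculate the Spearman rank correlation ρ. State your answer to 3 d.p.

0.600

Rank carbon: 3, 5, 2, 4, 1
Rank hardness: 1, 5, 2, 4, 3
d = rank(carbon) − rank(hardness): 2, 0, 0, 0, -2; Σd² = 8
ρ = 1 − 6Σd² / [n(n²−1)] = 1 − 6×8 / (5×24) = 1 − 48/120 ≈ 0.600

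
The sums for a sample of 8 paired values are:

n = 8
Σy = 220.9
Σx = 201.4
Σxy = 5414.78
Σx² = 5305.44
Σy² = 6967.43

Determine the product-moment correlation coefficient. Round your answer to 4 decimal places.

-0.3240

r = (nΣxy − ΣxΣy) / √[(nΣx² − (Σx)²)(nΣy² − (Σy)²)]
Numerator: 8×5414.78 − 201.4×220.9 = -1171.02
Denominator: √[(42443.52 − 40561.96)(55739.44 − 48796.81)] = √[1881.56 × 6942.63] = 3614.2738
r = -1171.02 / 3614.2738 ≈ -0.3240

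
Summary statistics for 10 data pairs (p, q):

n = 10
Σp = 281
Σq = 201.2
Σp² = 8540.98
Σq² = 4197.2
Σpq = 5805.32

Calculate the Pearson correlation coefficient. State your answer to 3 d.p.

r = (nΣpq − ΣpΣq) / √[(nΣp² − (Σp)²)(nΣq² − (Σq)²)]
Numerator: 10×5805.32 − 281×201.2 = 1516
Denominator: √[(85409.8 − 78961)(41972 − 40481.44)] = √[6448.8 × 1490.56] = 3100.3747
r = 1516 / 3100.3747 ≈ 0.489

0.489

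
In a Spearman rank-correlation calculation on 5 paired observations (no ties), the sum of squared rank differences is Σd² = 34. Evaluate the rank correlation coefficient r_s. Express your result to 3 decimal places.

-0.700

ρ = 1 − 6Σd² / [n(n²−1)] = 1 − 6×34 / (5×24)
  = 1 − 204/120 = 1 − 1.7000 ≈ -0.700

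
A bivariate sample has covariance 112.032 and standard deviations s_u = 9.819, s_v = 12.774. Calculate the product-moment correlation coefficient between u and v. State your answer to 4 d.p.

r = Cov(u,v) / (s_u · s_v) = 112.032 / (9.819 × 12.774)
  = 112.032 / 125.4279 ≈ 0.8932

0.8932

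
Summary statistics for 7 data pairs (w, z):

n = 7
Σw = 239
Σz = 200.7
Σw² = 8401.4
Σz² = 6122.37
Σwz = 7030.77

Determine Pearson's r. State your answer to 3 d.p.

r = (nΣwz − ΣwΣz) / √[(nΣw² − (Σw)²)(nΣz² − (Σz)²)]
Numerator: 7×7030.77 − 239×200.7 = 1248.09
Denominator: √[(58809.8 − 57121)(42856.59 − 40280.49)] = √[1688.8 × 2576.1] = 2085.7895
r = 1248.09 / 2085.7895 ≈ 0.598

0.598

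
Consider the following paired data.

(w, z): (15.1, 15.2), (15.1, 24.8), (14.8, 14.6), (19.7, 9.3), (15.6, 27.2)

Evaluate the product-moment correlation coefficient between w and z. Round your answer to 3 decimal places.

n = 5, Σw = 80.3, Σz = 91.1, Σw² = 1306.51, Σz² = 1885.57, Σwz = 1427.61
nΣwz − ΣwΣz = 7138.05 − 7315.33 = -177.28
nΣw² − (Σw)² = 6532.55 − 6448.09 = 84.46; nΣz² − (Σz)² = 9427.85 − 8299.21 = 1128.64
r = -177.28 / √(84.46 × 1128.64) = -177.28 / 308.7474 ≈ -0.574

-0.574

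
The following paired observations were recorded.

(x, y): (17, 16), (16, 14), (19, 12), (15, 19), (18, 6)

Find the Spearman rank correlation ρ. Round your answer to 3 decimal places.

Rank x: 3, 2, 5, 1, 4
Rank y: 4, 3, 2, 5, 1
d = rank(x) − rank(y): -1, -1, 3, -4, 3; Σd² = 36
ρ = 1 − 6Σd² / [n(n²−1)] = 1 − 6×36 / (5×24) = 1 − 216/120 ≈ -0.800

-0.800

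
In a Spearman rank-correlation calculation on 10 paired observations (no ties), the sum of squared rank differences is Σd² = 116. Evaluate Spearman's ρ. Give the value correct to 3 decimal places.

ρ = 1 − 6Σd² / [n(n²−1)] = 1 − 6×116 / (10×99)
  = 1 − 696/990 = 1 − 0.7030 ≈ 0.297

0.297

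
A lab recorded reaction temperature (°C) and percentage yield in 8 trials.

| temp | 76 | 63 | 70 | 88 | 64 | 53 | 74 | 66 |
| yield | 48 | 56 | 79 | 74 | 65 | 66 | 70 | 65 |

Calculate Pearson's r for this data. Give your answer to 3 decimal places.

n = 8, Σx = 554, Σy = 523, Σx² = 39126, Σy² = 34863, Σxy = 36346
nΣxy − ΣxΣy = 290768 − 289742 = 1026
nΣx² − (Σx)² = 313008 − 306916 = 6092; nΣy² − (Σy)² = 278904 − 273529 = 5375
r = 1026 / √(6092 × 5375) = 1026 / 5722.2810 ≈ 0.179

0.179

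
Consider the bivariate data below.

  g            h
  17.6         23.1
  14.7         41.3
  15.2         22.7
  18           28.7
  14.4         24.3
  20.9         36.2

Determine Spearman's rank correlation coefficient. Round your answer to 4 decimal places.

Rank g: 4, 2, 3, 5, 1, 6
Rank h: 2, 6, 1, 4, 3, 5
d = rank(g) − rank(h): 2, -4, 2, 1, -2, 1; Σd² = 30
ρ = 1 − 6Σd² / [n(n²−1)] = 1 − 6×30 / (6×35) = 1 − 180/210 ≈ 0.1429

0.1429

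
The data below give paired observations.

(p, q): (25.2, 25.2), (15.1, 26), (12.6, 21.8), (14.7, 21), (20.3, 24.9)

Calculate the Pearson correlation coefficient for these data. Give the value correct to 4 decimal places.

0.5753

n = 5, Σp = 87.9, Σq = 118.9, Σp² = 1649.99, Σq² = 2847.29, Σpq = 2116.49
nΣpq − ΣpΣq = 10582.45 − 10451.31 = 131.14
nΣp² − (Σp)² = 8249.95 − 7726.41 = 523.54; nΣq² − (Σq)² = 14236.45 − 14137.21 = 99.24
r = 131.14 / √(523.54 × 99.24) = 131.14 / 227.9388 ≈ 0.5753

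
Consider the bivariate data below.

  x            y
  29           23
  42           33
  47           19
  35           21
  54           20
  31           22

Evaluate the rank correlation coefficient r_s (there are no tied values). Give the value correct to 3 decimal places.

Rank x: 1, 4, 5, 3, 6, 2
Rank y: 5, 6, 1, 3, 2, 4
d = rank(x) − rank(y): -4, -2, 4, 0, 4, -2; Σd² = 56
ρ = 1 − 6Σd² / [n(n²−1)] = 1 − 6×56 / (6×35) = 1 − 336/210 ≈ -0.600

-0.600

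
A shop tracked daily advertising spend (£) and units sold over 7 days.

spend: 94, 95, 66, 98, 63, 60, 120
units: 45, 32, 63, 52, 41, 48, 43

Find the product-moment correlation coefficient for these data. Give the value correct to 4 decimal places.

-0.3366

n = 7, Σx = 596, Σy = 324, Σx² = 53790, Σy² = 15556, Σxy = 27147
nΣxy − ΣxΣy = 190029 − 193104 = -3075
nΣx² − (Σx)² = 376530 − 355216 = 21314; nΣy² − (Σy)² = 108892 − 104976 = 3916
r = -3075 / √(21314 × 3916) = -3075 / 9135.9523 ≈ -0.3366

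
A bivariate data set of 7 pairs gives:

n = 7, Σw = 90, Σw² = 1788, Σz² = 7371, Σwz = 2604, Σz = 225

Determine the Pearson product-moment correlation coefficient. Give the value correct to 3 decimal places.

r = (nΣwz − ΣwΣz) / √[(nΣw² − (Σw)²)(nΣz² − (Σz)²)]
Numerator: 7×2604 − 90×225 = -2022
Denominator: √[(12516 − 8100)(51597 − 50625)] = √[4416 × 972] = 2071.7992
r = -2022 / 2071.7992 ≈ -0.976

-0.976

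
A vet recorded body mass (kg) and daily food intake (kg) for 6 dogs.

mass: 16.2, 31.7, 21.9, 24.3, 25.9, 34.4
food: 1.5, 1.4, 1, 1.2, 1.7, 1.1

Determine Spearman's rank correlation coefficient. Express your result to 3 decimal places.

Rank mass: 1, 5, 2, 3, 4, 6
Rank food: 5, 4, 1, 3, 6, 2
d = rank(mass) − rank(food): -4, 1, 1, 0, -2, 4; Σd² = 38
ρ = 1 − 6Σd² / [n(n²−1)] = 1 − 6×38 / (6×35) = 1 − 228/210 ≈ -0.086

-0.086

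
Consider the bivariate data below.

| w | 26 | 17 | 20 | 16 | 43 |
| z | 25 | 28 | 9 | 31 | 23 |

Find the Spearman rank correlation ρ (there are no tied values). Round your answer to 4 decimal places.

-0.7000

Rank w: 4, 2, 3, 1, 5
Rank z: 3, 4, 1, 5, 2
d = rank(w) − rank(z): 1, -2, 2, -4, 3; Σd² = 34
ρ = 1 − 6Σd² / [n(n²−1)] = 1 − 6×34 / (5×24) = 1 − 204/120 ≈ -0.7000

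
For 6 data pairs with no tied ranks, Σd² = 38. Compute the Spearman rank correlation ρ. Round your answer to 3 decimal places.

ρ = 1 − 6Σd² / [n(n²−1)] = 1 − 6×38 / (6×35)
  = 1 − 228/210 = 1 − 1.0857 ≈ -0.086

-0.086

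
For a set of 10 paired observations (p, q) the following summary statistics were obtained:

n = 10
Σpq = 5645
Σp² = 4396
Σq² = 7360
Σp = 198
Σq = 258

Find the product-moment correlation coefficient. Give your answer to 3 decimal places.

0.928

r = (nΣpq − ΣpΣq) / √[(nΣp² − (Σp)²)(nΣq² − (Σq)²)]
Numerator: 10×5645 − 198×258 = 5366
Denominator: √[(43960 − 39204)(73600 − 66564)] = √[4756 × 7036] = 5784.7399
r = 5366 / 5784.7399 ≈ 0.928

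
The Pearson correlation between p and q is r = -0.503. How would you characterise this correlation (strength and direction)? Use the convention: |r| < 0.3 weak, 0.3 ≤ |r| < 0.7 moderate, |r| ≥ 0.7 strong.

moderate negative

r = -0.503 < 0 so the relationship is negative.
|r| = 0.503, which falls in the moderate range.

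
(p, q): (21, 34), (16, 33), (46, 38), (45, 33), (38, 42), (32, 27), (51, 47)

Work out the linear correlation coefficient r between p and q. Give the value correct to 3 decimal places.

0.565

n = 7, Σp = 249, Σq = 254, Σp² = 9907, Σq² = 9480, Σpq = 9332
nΣpq − ΣpΣq = 65324 − 63246 = 2078
nΣp² − (Σp)² = 69349 − 62001 = 7348; nΣq² − (Σq)² = 66360 − 64516 = 1844
r = 2078 / √(7348 × 1844) = 2078 / 3680.9933 ≈ 0.565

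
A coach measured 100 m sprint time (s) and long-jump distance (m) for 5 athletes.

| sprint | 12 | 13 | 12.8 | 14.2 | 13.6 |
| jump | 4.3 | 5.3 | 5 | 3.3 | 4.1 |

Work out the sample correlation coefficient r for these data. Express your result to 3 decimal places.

-0.580

n = 5, Σx = 65.6, Σy = 22, Σx² = 863.44, Σy² = 99.28, Σxy = 287.12
nΣxy − ΣxΣy = 1435.6 − 1443.2 = -7.6
nΣx² − (Σx)² = 4317.2 − 4303.36 = 13.84; nΣy² − (Σy)² = 496.4 − 484 = 12.4
r = -7.6 / √(13.84 × 12.4) = -7.6 / 13.1002 ≈ -0.580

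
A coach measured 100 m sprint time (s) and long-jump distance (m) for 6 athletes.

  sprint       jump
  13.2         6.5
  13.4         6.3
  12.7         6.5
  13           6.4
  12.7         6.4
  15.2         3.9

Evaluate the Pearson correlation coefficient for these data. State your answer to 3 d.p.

-0.964

n = 6, Σx = 80.2, Σy = 36, Σx² = 1076.42, Σy² = 221.32, Σxy = 476.53
nΣxy − ΣxΣy = 2859.18 − 2887.2 = -28.02
nΣx² − (Σx)² = 6458.52 − 6432.04 = 26.48; nΣy² − (Σy)² = 1327.92 − 1296 = 31.92
r = -28.02 / √(26.48 × 31.92) = -28.02 / 29.0730 ≈ -0.964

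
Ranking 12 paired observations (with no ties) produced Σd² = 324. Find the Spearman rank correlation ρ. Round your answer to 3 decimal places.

ρ = 1 − 6Σd² / [n(n²−1)] = 1 − 6×324 / (12×143)
  = 1 − 1944/1716 = 1 − 1.1329 ≈ -0.133

-0.133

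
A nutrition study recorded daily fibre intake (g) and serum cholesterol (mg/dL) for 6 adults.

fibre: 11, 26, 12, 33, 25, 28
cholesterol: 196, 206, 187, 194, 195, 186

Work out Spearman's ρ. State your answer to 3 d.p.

-0.314

Rank fibre: 1, 4, 2, 6, 3, 5
Rank cholesterol: 5, 6, 2, 3, 4, 1
d = rank(fibre) − rank(cholesterol): -4, -2, 0, 3, -1, 4; Σd² = 46
ρ = 1 − 6Σd² / [n(n²−1)] = 1 − 6×46 / (6×35) = 1 − 276/210 ≈ -0.314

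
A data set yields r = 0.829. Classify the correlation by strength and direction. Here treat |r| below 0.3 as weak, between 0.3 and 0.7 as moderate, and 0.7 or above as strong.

r = 0.829 > 0 so the relationship is positive.
|r| = 0.829, which falls in the strong range.

strong positive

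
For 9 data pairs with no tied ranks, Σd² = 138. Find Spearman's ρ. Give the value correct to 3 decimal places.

ρ = 1 − 6Σd² / [n(n²−1)] = 1 − 6×138 / (9×80)
  = 1 − 828/720 = 1 − 1.1500 ≈ -0.150

-0.150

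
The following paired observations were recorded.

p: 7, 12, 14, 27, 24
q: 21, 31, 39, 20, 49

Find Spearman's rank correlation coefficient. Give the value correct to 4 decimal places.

0.0000

Rank p: 1, 2, 3, 5, 4
Rank q: 2, 3, 4, 1, 5
d = rank(p) − rank(q): -1, -1, -1, 4, -1; Σd² = 20
ρ = 1 − 6Σd² / [n(n²−1)] = 1 − 6×20 / (5×24) = 1 − 120/120 ≈ 0.0000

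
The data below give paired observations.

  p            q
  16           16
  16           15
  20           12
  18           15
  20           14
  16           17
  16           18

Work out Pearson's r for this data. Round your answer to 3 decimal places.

-0.836

n = 7, Σp = 122, Σq = 107, Σp² = 2148, Σq² = 1659, Σpq = 1846
nΣpq − ΣpΣq = 12922 − 13054 = -132
nΣp² − (Σp)² = 15036 − 14884 = 152; nΣq² − (Σq)² = 11613 − 11449 = 164
r = -132 / √(152 × 164) = -132 / 157.8860 ≈ -0.836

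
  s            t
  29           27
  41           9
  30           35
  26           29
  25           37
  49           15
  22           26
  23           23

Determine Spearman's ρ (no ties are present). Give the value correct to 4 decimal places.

-0.3333

Rank s: 5, 7, 6, 4, 3, 8, 1, 2
Rank t: 5, 1, 7, 6, 8, 2, 4, 3
d = rank(s) − rank(t): 0, 6, -1, -2, -5, 6, -3, -1; Σd² = 112
ρ = 1 − 6Σd² / [n(n²−1)] = 1 − 6×112 / (8×63) = 1 − 672/504 ≈ -0.3333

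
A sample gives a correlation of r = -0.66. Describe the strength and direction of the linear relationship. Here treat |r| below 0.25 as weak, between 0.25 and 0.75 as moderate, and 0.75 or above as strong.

moderate negative

r = -0.66 < 0 so the relationship is negative.
|r| = 0.66, which falls in the moderate range.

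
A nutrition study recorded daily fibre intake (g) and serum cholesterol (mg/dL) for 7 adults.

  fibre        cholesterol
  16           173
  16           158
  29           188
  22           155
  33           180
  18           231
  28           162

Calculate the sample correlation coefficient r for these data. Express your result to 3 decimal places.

-0.062

n = 7, Σx = 162, Σy = 1247, Σx² = 4034, Σy² = 226267, Σxy = 28792
nΣxy − ΣxΣy = 201544 − 202014 = -470
nΣx² − (Σx)² = 28238 − 26244 = 1994; nΣy² − (Σy)² = 1583869 − 1555009 = 28860
r = -470 / √(1994 × 28860) = -470 / 7585.9634 ≈ -0.062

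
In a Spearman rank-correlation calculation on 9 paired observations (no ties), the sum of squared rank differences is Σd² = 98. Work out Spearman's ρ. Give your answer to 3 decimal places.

ρ = 1 − 6Σd² / [n(n²−1)] = 1 − 6×98 / (9×80)
  = 1 − 588/720 = 1 − 0.8167 ≈ 0.183

0.183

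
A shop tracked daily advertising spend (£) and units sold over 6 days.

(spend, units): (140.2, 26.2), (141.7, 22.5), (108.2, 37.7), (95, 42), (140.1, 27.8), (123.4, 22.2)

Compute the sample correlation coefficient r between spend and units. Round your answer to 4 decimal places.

n = 6, Σx = 748.6, Σy = 178.4, Σx² = 95322.74, Σy² = 5643.66, Σxy = 21564.89
nΣxy − ΣxΣy = 129389.34 − 133550.24 = -4160.9
nΣx² − (Σx)² = 571936.44 − 560401.96 = 11534.48; nΣy² − (Σy)² = 33861.96 − 31826.56 = 2035.4
r = -4160.9 / √(11534.48 × 2035.4) = -4160.9 / 4845.3360 ≈ -0.8587

-0.8587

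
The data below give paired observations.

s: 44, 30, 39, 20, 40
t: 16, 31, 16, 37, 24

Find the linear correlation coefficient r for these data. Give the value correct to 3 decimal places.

n = 5, Σs = 173, Σt = 124, Σs² = 6357, Σt² = 3418, Σst = 3958
nΣst − ΣsΣt = 19790 − 21452 = -1662
nΣs² − (Σs)² = 31785 − 29929 = 1856; nΣt² − (Σt)² = 17090 − 15376 = 1714
r = -1662 / √(1856 × 1714) = -1662 / 1783.5874 ≈ -0.932

-0.932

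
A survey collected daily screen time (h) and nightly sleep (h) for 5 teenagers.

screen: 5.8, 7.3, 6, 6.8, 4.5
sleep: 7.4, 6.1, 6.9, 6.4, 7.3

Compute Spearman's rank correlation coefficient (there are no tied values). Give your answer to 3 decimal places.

-0.900

Rank screen: 2, 5, 3, 4, 1
Rank sleep: 5, 1, 3, 2, 4
d = rank(screen) − rank(sleep): -3, 4, 0, 2, -3; Σd² = 38
ρ = 1 − 6Σd² / [n(n²−1)] = 1 − 6×38 / (5×24) = 1 − 228/120 ≈ -0.900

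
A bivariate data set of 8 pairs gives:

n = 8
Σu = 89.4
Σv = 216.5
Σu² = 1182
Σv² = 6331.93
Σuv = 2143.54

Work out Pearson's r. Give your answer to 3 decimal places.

r = (nΣuv − ΣuΣv) / √[(nΣu² − (Σu)²)(nΣv² − (Σv)²)]
Numerator: 8×2143.54 − 89.4×216.5 = -2206.78
Denominator: √[(9456 − 7992.36)(50655.44 − 46872.25)] = √[1463.64 × 3783.19] = 2353.1316
r = -2206.78 / 2353.1316 ≈ -0.938

-0.938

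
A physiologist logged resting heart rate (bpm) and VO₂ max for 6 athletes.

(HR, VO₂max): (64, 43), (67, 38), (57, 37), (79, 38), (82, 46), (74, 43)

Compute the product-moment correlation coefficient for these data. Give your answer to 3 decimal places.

n = 6, Σx = 423, Σy = 245, Σx² = 30275, Σy² = 10071, Σxy = 17363
nΣxy − ΣxΣy = 104178 − 103635 = 543
nΣx² − (Σx)² = 181650 − 178929 = 2721; nΣy² − (Σy)² = 60426 − 60025 = 401
r = 543 / √(2721 × 401) = 543 / 1044.5674 ≈ 0.520

0.520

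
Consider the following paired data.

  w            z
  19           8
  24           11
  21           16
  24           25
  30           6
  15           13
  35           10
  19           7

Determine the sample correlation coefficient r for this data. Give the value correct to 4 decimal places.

-0.1212

n = 8, Σw = 187, Σz = 96, Σw² = 4665, Σz² = 1420, Σwz = 2210
nΣwz − ΣwΣz = 17680 − 17952 = -272
nΣw² − (Σw)² = 37320 − 34969 = 2351; nΣz² − (Σz)² = 11360 − 9216 = 2144
r = -272 / √(2351 × 2144) = -272 / 2245.1156 ≈ -0.1212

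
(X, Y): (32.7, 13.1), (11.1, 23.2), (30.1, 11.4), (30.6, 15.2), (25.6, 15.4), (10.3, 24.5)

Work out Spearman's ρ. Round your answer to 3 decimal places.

Rank X: 6, 2, 4, 5, 3, 1
Rank Y: 2, 5, 1, 3, 4, 6
d = rank(X) − rank(Y): 4, -3, 3, 2, -1, -5; Σd² = 64
ρ = 1 − 6Σd² / [n(n²−1)] = 1 − 6×64 / (6×35) = 1 − 384/210 ≈ -0.829

-0.829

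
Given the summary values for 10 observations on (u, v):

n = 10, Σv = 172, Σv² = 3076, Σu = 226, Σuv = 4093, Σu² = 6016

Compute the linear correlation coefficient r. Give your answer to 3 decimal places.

0.630

r = (nΣuv − ΣuΣv) / √[(nΣu² − (Σu)²)(nΣv² − (Σv)²)]
Numerator: 10×4093 − 226×172 = 2058
Denominator: √[(60160 − 51076)(30760 − 29584)] = √[9084 × 1176] = 3268.4528
r = 2058 / 3268.4528 ≈ 0.630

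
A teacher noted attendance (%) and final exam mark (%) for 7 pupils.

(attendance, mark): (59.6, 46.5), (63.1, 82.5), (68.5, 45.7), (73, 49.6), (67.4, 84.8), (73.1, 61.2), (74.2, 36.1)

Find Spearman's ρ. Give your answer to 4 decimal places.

-0.3929

Rank attendance: 1, 2, 4, 5, 3, 6, 7
Rank mark: 3, 6, 2, 4, 7, 5, 1
d = rank(attendance) − rank(mark): -2, -4, 2, 1, -4, 1, 6; Σd² = 78
ρ = 1 − 6Σd² / [n(n²−1)] = 1 − 6×78 / (7×48) = 1 − 468/336 ≈ -0.3929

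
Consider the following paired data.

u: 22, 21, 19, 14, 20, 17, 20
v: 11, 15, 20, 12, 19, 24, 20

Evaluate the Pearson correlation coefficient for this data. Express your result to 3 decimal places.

n = 7, Σu = 133, Σv = 121, Σu² = 2571, Σv² = 2227, Σuv = 2293
nΣuv − ΣuΣv = 16051 − 16093 = -42
nΣu² − (Σu)² = 17997 − 17689 = 308; nΣv² − (Σv)² = 15589 − 14641 = 948
r = -42 / √(308 × 948) = -42 / 540.3554 ≈ -0.078

-0.078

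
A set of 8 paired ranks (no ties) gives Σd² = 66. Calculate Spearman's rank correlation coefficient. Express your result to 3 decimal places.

0.214

ρ = 1 − 6Σd² / [n(n²−1)] = 1 − 6×66 / (8×63)
  = 1 − 396/504 = 1 − 0.7857 ≈ 0.214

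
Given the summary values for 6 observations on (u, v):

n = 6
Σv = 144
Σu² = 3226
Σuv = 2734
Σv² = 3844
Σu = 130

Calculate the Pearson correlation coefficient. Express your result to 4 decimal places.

-0.9686

r = (nΣuv − ΣuΣv) / √[(nΣu² − (Σu)²)(nΣv² − (Σv)²)]
Numerator: 6×2734 − 130×144 = -2316
Denominator: √[(19356 − 16900)(23064 − 20736)] = √[2456 × 2328] = 2391.1437
r = -2316 / 2391.1437 ≈ -0.9686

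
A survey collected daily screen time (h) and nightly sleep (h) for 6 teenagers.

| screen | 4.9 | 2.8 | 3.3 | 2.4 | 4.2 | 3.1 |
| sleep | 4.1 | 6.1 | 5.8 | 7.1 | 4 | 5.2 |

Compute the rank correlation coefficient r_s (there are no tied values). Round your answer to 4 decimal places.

Rank screen: 6, 2, 4, 1, 5, 3
Rank sleep: 2, 5, 4, 6, 1, 3
d = rank(screen) − rank(sleep): 4, -3, 0, -5, 4, 0; Σd² = 66
ρ = 1 − 6Σd² / [n(n²−1)] = 1 − 6×66 / (6×35) = 1 − 396/210 ≈ -0.8857

-0.8857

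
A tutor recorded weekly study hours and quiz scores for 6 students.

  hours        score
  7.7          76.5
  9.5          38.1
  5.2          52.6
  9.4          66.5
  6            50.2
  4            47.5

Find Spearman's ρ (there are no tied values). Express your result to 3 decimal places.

Rank hours: 4, 6, 2, 5, 3, 1
Rank score: 6, 1, 4, 5, 3, 2
d = rank(hours) − rank(score): -2, 5, -2, 0, 0, -1; Σd² = 34
ρ = 1 − 6Σd² / [n(n²−1)] = 1 − 6×34 / (6×35) = 1 − 204/210 ≈ 0.029

0.029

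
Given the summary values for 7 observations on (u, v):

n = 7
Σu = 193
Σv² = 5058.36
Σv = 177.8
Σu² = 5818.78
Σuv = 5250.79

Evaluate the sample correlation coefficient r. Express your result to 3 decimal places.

r = (nΣuv − ΣuΣv) / √[(nΣu² − (Σu)²)(nΣv² − (Σv)²)]
Numerator: 7×5250.79 − 193×177.8 = 2440.13
Denominator: √[(40731.46 − 37249)(35408.52 − 31612.84)] = √[3482.46 × 3795.68] = 3635.6985
r = 2440.13 / 3635.6985 ≈ 0.671

0.671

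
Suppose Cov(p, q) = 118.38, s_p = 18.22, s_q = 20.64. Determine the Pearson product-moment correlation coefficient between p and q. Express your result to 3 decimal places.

0.315

r = Cov(p,q) / (s_p · s_q) = 118.38 / (18.22 × 20.64)
  = 118.38 / 376.0608 ≈ 0.315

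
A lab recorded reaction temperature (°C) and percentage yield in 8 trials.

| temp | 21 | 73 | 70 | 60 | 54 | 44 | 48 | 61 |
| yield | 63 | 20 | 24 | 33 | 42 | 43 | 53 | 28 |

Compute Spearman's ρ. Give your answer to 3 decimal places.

Rank temp: 1, 8, 7, 5, 4, 2, 3, 6
Rank yield: 8, 1, 2, 4, 5, 6, 7, 3
d = rank(temp) − rank(yield): -7, 7, 5, 1, -1, -4, -4, 3; Σd² = 166
ρ = 1 − 6Σd² / [n(n²−1)] = 1 − 6×166 / (8×63) = 1 − 996/504 ≈ -0.976

-0.976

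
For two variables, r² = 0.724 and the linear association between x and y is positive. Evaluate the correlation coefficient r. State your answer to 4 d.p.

|r| = √0.724 = 0.8509
The association is positive, so r = 0.8509.

0.8509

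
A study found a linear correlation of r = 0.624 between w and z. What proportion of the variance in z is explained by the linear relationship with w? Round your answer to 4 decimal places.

r² = (0.624)² = 0.3894

0.3894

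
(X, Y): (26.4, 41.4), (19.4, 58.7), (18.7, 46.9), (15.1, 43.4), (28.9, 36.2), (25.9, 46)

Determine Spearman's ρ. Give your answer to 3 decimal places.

-0.600

Rank X: 5, 3, 2, 1, 6, 4
Rank Y: 2, 6, 5, 3, 1, 4
d = rank(X) − rank(Y): 3, -3, -3, -2, 5, 0; Σd² = 56
ρ = 1 − 6Σd² / [n(n²−1)] = 1 − 6×56 / (6×35) = 1 − 336/210 ≈ -0.600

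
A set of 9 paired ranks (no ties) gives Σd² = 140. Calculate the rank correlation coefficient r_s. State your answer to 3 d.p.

ρ = 1 − 6Σd² / [n(n²−1)] = 1 − 6×140 / (9×80)
  = 1 − 840/720 = 1 − 1.1667 ≈ -0.167

-0.167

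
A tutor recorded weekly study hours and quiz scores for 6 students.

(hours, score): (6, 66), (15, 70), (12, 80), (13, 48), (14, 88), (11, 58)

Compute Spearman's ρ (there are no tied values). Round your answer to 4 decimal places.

0.3714

Rank hours: 1, 6, 3, 4, 5, 2
Rank score: 3, 4, 5, 1, 6, 2
d = rank(hours) − rank(score): -2, 2, -2, 3, -1, 0; Σd² = 22
ρ = 1 − 6Σd² / [n(n²−1)] = 1 − 6×22 / (6×35) = 1 − 132/210 ≈ 0.3714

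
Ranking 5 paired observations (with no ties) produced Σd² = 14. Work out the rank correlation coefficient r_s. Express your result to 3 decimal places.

0.300

ρ = 1 − 6Σd² / [n(n²−1)] = 1 − 6×14 / (5×24)
  = 1 − 84/120 = 1 − 0.7000 ≈ 0.300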